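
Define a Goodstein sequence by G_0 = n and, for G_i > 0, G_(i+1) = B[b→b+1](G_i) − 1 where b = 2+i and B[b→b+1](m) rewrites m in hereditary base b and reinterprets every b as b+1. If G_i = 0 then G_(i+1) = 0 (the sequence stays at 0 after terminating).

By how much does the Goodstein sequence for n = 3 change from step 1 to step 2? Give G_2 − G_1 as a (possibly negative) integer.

0

i=0: 3 = 2 + 1 (b=2); 2→3: 3 + 1 = 4; 4−1 = 3
i=1: 3 = 3 (b=3); 3→4: 4 = 4; 4−1 = 3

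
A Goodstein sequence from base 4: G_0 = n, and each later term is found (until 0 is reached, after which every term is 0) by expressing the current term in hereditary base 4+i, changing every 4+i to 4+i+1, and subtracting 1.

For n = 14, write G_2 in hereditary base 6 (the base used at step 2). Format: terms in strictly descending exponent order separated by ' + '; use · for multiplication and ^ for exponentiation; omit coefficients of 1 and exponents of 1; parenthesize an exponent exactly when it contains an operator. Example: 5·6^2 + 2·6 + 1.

3·6

(0) 14|_4 = 3·4 + 2 ↦ 3·5 + 2|_5 = 17 ⇒ 16
(1) 16|_5 = 3·5 + 1 ↦ 3·6 + 1|_6 = 19 ⇒ 18
(2) 18|_6 = 3·6 ↦ 3·7|_7 = 21 ⇒ 20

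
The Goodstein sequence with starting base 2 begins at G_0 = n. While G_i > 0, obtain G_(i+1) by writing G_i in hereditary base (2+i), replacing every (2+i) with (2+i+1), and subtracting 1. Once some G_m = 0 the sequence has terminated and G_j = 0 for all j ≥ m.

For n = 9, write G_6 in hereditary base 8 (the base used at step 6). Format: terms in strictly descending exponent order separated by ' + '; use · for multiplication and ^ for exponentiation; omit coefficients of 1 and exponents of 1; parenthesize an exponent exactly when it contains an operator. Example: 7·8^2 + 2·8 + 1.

9 —HB2→ 2^(2 + 1) + 1 —bump→ 3^(3 + 1) + 1 = 82 —(−1)→ 81
81 —HB3→ 3^(3 + 1) —bump→ 4^(4 + 1) = 1024 —(−1)→ 1023
1023 —HB4→ 3·4^4 + 3·4^3 + 3·4^2 + 3·4 + 3 —bump→ 3·5^5 + 3·5^3 + 3·5^2 + 3·5 + 3 = 9843 —(−1)→ 9842
9842 —HB5→ 3·5^5 + 3·5^3 + 3·5^2 + 3·5 + 2 —bump→ 3·6^6 + 3·6^3 + 3·6^2 + 3·6 + 2 = 140744 —(−1)→ 140743
140743 —HB6→ 3·6^6 + 3·6^3 + 3·6^2 + 3·6 + 1 —bump→ 3·7^7 + 3·7^3 + 3·7^2 + 3·7 + 1 = 2471827 —(−1)→ 2471826
2471826 —HB7→ 3·7^7 + 3·7^3 + 3·7^2 + 3·7 —bump→ 3·8^8 + 3·8^3 + 3·8^2 + 3·8 = 50333400 —(−1)→ 50333399
50333399 —HB8→ 3·8^8 + 3·8^3 + 3·8^2 + 2·8 + 7 —bump→ 3·9^9 + 3·9^3 + 3·9^2 + 2·9 + 7 = 1162263922 —(−1)→ 1162263921

3·8^8 + 3·8^3 + 3·8^2 + 2·8 + 7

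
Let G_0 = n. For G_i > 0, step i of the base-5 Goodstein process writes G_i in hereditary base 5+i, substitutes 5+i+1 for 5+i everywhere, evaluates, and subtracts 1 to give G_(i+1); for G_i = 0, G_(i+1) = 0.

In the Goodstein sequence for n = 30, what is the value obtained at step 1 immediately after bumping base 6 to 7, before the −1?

30 —HB5→ 5^2 + 5 —bump→ 6^2 + 6 = 42 —(−1)→ 41
41 —HB6→ 6^2 + 5 —bump→ 7^2 + 5 = 54 —(−1)→ 53

54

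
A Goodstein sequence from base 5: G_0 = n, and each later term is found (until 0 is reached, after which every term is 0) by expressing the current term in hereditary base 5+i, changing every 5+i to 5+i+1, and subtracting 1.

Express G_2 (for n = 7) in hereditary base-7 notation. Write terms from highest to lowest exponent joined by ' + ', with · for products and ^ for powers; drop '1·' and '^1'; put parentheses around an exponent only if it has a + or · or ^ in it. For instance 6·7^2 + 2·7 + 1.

7

i=0: 7 = 5 + 2 (b=5); 5→6: 6 + 2 = 8; 8−1 = 7
i=1: 7 = 6 + 1 (b=6); 6→7: 7 + 1 = 8; 8−1 = 7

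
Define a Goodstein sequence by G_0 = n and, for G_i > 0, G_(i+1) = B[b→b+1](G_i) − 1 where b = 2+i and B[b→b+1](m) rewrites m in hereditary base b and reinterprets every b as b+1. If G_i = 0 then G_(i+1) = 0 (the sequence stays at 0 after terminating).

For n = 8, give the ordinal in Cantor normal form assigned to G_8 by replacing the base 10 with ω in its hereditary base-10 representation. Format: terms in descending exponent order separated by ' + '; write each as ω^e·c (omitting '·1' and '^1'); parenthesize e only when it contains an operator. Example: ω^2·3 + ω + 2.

(0) 8|_2 = 2^(2 + 1) ↦ 3^(3 + 1)|_3 = 81 ⇒ 80
(1) 80|_3 = 2·3^3 + 2·3^2 + 2·3 + 2 ↦ 2·4^4 + 2·4^2 + 2·4 + 2|_4 = 554 ⇒ 553
(2) 553|_4 = 2·4^4 + 2·4^2 + 2·4 + 1 ↦ 2·5^5 + 2·5^2 + 2·5 + 1|_5 = 6311 ⇒ 6310
(3) 6310|_5 = 2·5^5 + 2·5^2 + 2·5 ↦ 2·6^6 + 2·6^2 + 2·6|_6 = 93396 ⇒ 93395
(4) 93395|_6 = 2·6^6 + 2·6^2 + 6 + 5 ↦ 2·7^7 + 2·7^2 + 7 + 5|_7 = 1647196 ⇒ 1647195
(5) 1647195|_7 = 2·7^7 + 2·7^2 + 7 + 4 ↦ 2·8^8 + 2·8^2 + 8 + 4|_8 = 33554572 ⇒ 33554571
(6) 33554571|_8 = 2·8^8 + 2·8^2 + 8 + 3 ↦ 2·9^9 + 2·9^2 + 9 + 3|_9 = 774841152 ⇒ 774841151
(7) 774841151|_9 = 2·9^9 + 2·9^2 + 9 + 2 ↦ 2·10^10 + 2·10^2 + 10 + 2|_10 = 20000000212 ⇒ 20000000211
(8) 20000000211|_10 = 2·10^10 + 2·10^2 + 10 + 1 ↦ 2·11^11 + 2·11^2 + 11 + 1|_11 = 570623341476 ⇒ 570623341475

ω^ω·2 + ω^2·2 + ω + 1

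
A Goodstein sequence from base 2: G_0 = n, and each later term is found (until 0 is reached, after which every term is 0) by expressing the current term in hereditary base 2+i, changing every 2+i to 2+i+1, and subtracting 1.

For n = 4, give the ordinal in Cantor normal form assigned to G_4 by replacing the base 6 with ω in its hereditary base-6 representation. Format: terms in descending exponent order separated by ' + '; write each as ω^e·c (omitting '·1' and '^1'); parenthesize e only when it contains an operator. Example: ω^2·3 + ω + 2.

[0] 4 ≡ 2^2 (base 2). Lift 3: 27. −1: 26.
[1] 26 ≡ 2·3^2 + 2·3 + 2 (base 3). Lift 4: 42. −1: 41.
[2] 41 ≡ 2·4^2 + 2·4 + 1 (base 4). Lift 5: 61. −1: 60.
[3] 60 ≡ 2·5^2 + 2·5 (base 5). Lift 6: 84. −1: 83.
[4] 83 ≡ 2·6^2 + 6 + 5 (base 6). Lift 7: 110. −1: 109.

ω^2·2 + ω + 5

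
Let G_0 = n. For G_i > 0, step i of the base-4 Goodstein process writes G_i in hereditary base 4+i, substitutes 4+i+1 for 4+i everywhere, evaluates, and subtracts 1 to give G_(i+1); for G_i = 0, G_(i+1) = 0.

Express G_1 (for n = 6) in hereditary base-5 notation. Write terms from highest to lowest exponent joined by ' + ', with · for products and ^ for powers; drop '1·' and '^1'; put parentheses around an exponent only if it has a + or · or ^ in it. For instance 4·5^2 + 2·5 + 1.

[0] 6 ≡ 4 + 2 (base 4). Lift 5: 7. −1: 6.
[1] 6 ≡ 5 + 1 (base 5). Lift 6: 7. −1: 6.

5 + 1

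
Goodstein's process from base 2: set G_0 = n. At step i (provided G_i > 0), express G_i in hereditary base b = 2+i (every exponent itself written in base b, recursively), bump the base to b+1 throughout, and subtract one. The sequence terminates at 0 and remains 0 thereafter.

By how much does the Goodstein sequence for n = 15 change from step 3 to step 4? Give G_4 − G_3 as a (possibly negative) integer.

step 0: 15 = 2^(2 + 1) + 2^2 + 2 + 1; sub 3 for 2: 3^(3 + 1) + 3^3 + 3 + 1; = 112; G_1 = 112−1 = 111
step 1: 111 = 3^(3 + 1) + 3^3 + 3; sub 4 for 3: 4^(4 + 1) + 4^4 + 4; = 1284; G_2 = 1284−1 = 1283
step 2: 1283 = 4^(4 + 1) + 4^4 + 3; sub 5 for 4: 5^(5 + 1) + 5^5 + 3; = 18753; G_3 = 18753−1 = 18752
step 3: 18752 = 5^(5 + 1) + 5^5 + 2; sub 6 for 5: 6^(6 + 1) + 6^6 + 2; = 326594; G_4 = 326594−1 = 326593

307841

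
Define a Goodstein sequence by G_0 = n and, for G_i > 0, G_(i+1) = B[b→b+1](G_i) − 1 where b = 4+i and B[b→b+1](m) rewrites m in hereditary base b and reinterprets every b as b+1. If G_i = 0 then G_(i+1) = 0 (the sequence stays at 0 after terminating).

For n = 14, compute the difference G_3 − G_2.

G_0=14  [base 4] 3·4 + 2  →[4↦5]→  3·5 + 2 = 17  −1 ⇒ G_1=16
G_1=16  [base 5] 3·5 + 1  →[5↦6]→  3·6 + 1 = 19  −1 ⇒ G_2=18
G_2=18  [base 6] 3·6  →[6↦7]→  3·7 = 21  −1 ⇒ G_3=20

2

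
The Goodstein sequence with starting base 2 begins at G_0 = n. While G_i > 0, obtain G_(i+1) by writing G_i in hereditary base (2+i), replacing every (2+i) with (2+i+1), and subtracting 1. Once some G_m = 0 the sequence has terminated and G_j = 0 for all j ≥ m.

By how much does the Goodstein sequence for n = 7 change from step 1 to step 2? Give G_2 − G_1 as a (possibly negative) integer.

229

7 —HB2→ 2^2 + 2 + 1 —bump→ 3^3 + 3 + 1 = 31 —(−1)→ 30
30 —HB3→ 3^3 + 3 —bump→ 4^4 + 4 = 260 —(−1)→ 259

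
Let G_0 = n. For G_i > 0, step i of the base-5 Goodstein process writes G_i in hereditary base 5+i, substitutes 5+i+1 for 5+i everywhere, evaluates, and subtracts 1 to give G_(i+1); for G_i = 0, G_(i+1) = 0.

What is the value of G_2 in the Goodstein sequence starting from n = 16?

20

base 5: 16 = 3·5 + 1; at 6: 3·6 + 1 = 19; next = 18
base 6: 18 = 3·6; at 7: 3·7 = 21; next = 20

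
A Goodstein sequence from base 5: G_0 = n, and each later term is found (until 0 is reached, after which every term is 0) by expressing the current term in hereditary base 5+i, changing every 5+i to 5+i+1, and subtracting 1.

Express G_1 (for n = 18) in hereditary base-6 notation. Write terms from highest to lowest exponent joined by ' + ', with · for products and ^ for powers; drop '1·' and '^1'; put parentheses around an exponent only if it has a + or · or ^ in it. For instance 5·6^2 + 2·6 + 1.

3·6 + 2

18 —HB5→ 3·5 + 3 —bump→ 3·6 + 3 = 21 —(−1)→ 20
20 —HB6→ 3·6 + 2 —bump→ 3·7 + 2 = 23 —(−1)→ 22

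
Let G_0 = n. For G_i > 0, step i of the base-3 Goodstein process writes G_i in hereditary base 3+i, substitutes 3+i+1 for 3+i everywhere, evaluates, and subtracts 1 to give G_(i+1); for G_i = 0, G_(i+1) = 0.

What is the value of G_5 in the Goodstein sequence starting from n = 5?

3

(0) 5|_3 = 3 + 2 ↦ 4 + 2|_4 = 6 ⇒ 5
(1) 5|_4 = 4 + 1 ↦ 5 + 1|_5 = 6 ⇒ 5
(2) 5|_5 = 5 ↦ 6|_6 = 6 ⇒ 5
(3) 5|_6 = 5 ↦ 5|_7 = 5 ⇒ 4
(4) 4|_7 = 4 ↦ 4|_8 = 4 ⇒ 3
(5) 3|_8 = 3 ↦ 3|_9 = 3 ⇒ 2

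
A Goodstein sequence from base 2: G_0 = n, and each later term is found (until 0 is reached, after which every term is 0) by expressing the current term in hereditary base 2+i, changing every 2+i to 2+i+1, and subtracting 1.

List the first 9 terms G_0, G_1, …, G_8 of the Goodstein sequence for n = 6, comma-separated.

G_0=6  [base 2] 2^2 + 2  →[2↦3]→  3^3 + 3 = 30  −1 ⇒ G_1=29
G_1=29  [base 3] 3^3 + 2  →[3↦4]→  4^4 + 2 = 258  −1 ⇒ G_2=257
G_2=257  [base 4] 4^4 + 1  →[4↦5]→  5^5 + 1 = 3126  −1 ⇒ G_3=3125
G_3=3125  [base 5] 5^5  →[5↦6]→  6^6 = 46656  −1 ⇒ G_4=46655
G_4=46655  [base 6] 5·6^5 + 5·6^4 + 5·6^3 + 5·6^2 + 5·6 + 5  →[6↦7]→  5·7^5 + 5·7^4 + 5·7^3 + 5·7^2 + 5·7 + 5 = 98040  −1 ⇒ G_5=98039
G_5=98039  [base 7] 5·7^5 + 5·7^4 + 5·7^3 + 5·7^2 + 5·7 + 4  →[7↦8]→  5·8^5 + 5·8^4 + 5·8^3 + 5·8^2 + 5·8 + 4 = 187244  −1 ⇒ G_6=187243
G_6=187243  [base 8] 5·8^5 + 5·8^4 + 5·8^3 + 5·8^2 + 5·8 + 3  →[8↦9]→  5·9^5 + 5·9^4 + 5·9^3 + 5·9^2 + 5·9 + 3 = 332148  −1 ⇒ G_7=332147
G_7=332147  [base 9] 5·9^5 + 5·9^4 + 5·9^3 + 5·9^2 + 5·9 + 2  →[9↦10]→  5·10^5 + 5·10^4 + 5·10^3 + 5·10^2 + 5·10 + 2 = 555552  −1 ⇒ G_8=555551

6, 29, 257, 3125, 46655, 98039, 187243, 332147, 555551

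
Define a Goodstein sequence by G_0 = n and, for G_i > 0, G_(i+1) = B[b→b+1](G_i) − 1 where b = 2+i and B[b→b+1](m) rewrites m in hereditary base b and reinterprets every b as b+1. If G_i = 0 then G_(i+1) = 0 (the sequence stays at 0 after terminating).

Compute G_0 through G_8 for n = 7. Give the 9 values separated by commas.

[0] 7 ≡ 2^2 + 2 + 1 (base 2). Lift 3: 31. −1: 30.
[1] 30 ≡ 3^3 + 3 (base 3). Lift 4: 260. −1: 259.
[2] 259 ≡ 4^4 + 3 (base 4). Lift 5: 3128. −1: 3127.
[3] 3127 ≡ 5^5 + 2 (base 5). Lift 6: 46658. −1: 46657.
[4] 46657 ≡ 6^6 + 1 (base 6). Lift 7: 823544. −1: 823543.
[5] 823543 ≡ 7^7 (base 7). Lift 8: 16777216. −1: 16777215.
[6] 16777215 ≡ 7·8^7 + 7·8^6 + 7·8^5 + 7·8^4 + 7·8^3 + 7·8^2 + 7·8 + 7 (base 8). Lift 9: 37665880. −1: 37665879.
[7] 37665879 ≡ 7·9^7 + 7·9^6 + 7·9^5 + 7·9^4 + 7·9^3 + 7·9^2 + 7·9 + 6 (base 9). Lift 10: 77777776. −1: 77777775.

7, 30, 259, 3127, 46657, 823543, 16777215, 37665879, 77777775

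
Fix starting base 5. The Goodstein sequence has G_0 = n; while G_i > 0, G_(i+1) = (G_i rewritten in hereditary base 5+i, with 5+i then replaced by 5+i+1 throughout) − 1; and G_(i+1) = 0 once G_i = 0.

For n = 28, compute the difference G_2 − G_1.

i=0: 28 = 5^2 + 3 (b=5); 5→6: 6^2 + 3 = 39; 39−1 = 38
i=1: 38 = 6^2 + 2 (b=6); 6→7: 7^2 + 2 = 51; 51−1 = 50

12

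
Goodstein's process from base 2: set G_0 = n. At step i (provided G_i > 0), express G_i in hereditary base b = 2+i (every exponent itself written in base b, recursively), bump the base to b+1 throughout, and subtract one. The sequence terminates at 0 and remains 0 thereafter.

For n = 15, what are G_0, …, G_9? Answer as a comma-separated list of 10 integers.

base 2: 15 = 2^(2 + 1) + 2^2 + 2 + 1; at 3: 3^(3 + 1) + 3^3 + 3 + 1 = 112; next = 111
base 3: 111 = 3^(3 + 1) + 3^3 + 3; at 4: 4^(4 + 1) + 4^4 + 4 = 1284; next = 1283
base 4: 1283 = 4^(4 + 1) + 4^4 + 3; at 5: 5^(5 + 1) + 5^5 + 3 = 18753; next = 18752
base 5: 18752 = 5^(5 + 1) + 5^5 + 2; at 6: 6^(6 + 1) + 6^6 + 2 = 326594; next = 326593
base 6: 326593 = 6^(6 + 1) + 6^6 + 1; at 7: 7^(7 + 1) + 7^7 + 1 = 6588345; next = 6588344
base 7: 6588344 = 7^(7 + 1) + 7^7; at 8: 8^(8 + 1) + 8^8 = 150994944; next = 150994943
base 8: 150994943 = 8^(8 + 1) + 7·8^7 + 7·8^6 + 7·8^5 + 7·8^4 + 7·8^3 + 7·8^2 + 7·8 + 7; at 9: 9^(9 + 1) + 7·9^7 + 7·9^6 + 7·9^5 + 7·9^4 + 7·9^3 + 7·9^2 + 7·9 + 7 = 3524450281; next = 3524450280
base 9: 3524450280 = 9^(9 + 1) + 7·9^7 + 7·9^6 + 7·9^5 + 7·9^4 + 7·9^3 + 7·9^2 + 7·9 + 6; at 10: 10^(10 + 1) + 7·10^7 + 7·10^6 + 7·10^5 + 7·10^4 + 7·10^3 + 7·10^2 + 7·10 + 6 = 100077777776; next = 100077777775
base 10: 100077777775 = 10^(10 + 1) + 7·10^7 + 7·10^6 + 7·10^5 + 7·10^4 + 7·10^3 + 7·10^2 + 7·10 + 5; at 11: 11^(11 + 1) + 7·11^7 + 7·11^6 + 7·11^5 + 7·11^4 + 7·11^3 + 7·11^2 + 7·11 + 5 = 3138578427935; next = 3138578427934

15, 111, 1283, 18752, 326593, 6588344, 150994943, 3524450280, 100077777775, 3138578427934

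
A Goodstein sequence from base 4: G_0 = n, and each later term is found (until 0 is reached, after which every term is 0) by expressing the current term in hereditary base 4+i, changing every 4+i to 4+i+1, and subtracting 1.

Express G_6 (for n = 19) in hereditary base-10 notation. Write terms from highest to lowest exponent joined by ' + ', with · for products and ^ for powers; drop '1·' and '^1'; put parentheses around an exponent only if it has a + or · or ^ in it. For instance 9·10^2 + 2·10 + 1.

step 0: 19 = 4^2 + 3; sub 5 for 4: 5^2 + 3; = 28; G_1 = 28−1 = 27
step 1: 27 = 5^2 + 2; sub 6 for 5: 6^2 + 2; = 38; G_2 = 38−1 = 37
step 2: 37 = 6^2 + 1; sub 7 for 6: 7^2 + 1; = 50; G_3 = 50−1 = 49
step 3: 49 = 7^2; sub 8 for 7: 8^2; = 64; G_4 = 64−1 = 63
step 4: 63 = 7·8 + 7; sub 9 for 8: 7·9 + 7; = 70; G_5 = 70−1 = 69
step 5: 69 = 7·9 + 6; sub 10 for 9: 7·10 + 6; = 76; G_6 = 76−1 = 75

7·10 + 5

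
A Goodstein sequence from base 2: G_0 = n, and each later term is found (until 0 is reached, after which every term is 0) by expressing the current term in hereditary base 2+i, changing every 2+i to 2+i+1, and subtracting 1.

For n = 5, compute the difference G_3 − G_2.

base 2: 5 = 2^2 + 1; at 3: 3^3 + 1 = 28; next = 27
base 3: 27 = 3^3; at 4: 4^4 = 256; next = 255
base 4: 255 = 3·4^3 + 3·4^2 + 3·4 + 3; at 5: 3·5^3 + 3·5^2 + 3·5 + 3 = 468; next = 467

212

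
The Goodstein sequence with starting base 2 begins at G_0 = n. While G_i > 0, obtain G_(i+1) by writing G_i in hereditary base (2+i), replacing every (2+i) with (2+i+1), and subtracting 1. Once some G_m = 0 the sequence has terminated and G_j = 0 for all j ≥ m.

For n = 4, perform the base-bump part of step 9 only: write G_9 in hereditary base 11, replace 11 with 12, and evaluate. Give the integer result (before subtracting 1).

300

step 0: 4 = 2^2; sub 3 for 2: 3^3; = 27; G_1 = 27−1 = 26
step 1: 26 = 2·3^2 + 2·3 + 2; sub 4 for 3: 2·4^2 + 2·4 + 2; = 42; G_2 = 42−1 = 41
step 2: 41 = 2·4^2 + 2·4 + 1; sub 5 for 4: 2·5^2 + 2·5 + 1; = 61; G_3 = 61−1 = 60
step 3: 60 = 2·5^2 + 2·5; sub 6 for 5: 2·6^2 + 2·6; = 84; G_4 = 84−1 = 83
step 4: 83 = 2·6^2 + 6 + 5; sub 7 for 6: 2·7^2 + 7 + 5; = 110; G_5 = 110−1 = 109
step 5: 109 = 2·7^2 + 7 + 4; sub 8 for 7: 2·8^2 + 8 + 4; = 140; G_6 = 140−1 = 139
step 6: 139 = 2·8^2 + 8 + 3; sub 9 for 8: 2·9^2 + 9 + 3; = 174; G_7 = 174−1 = 173
step 7: 173 = 2·9^2 + 9 + 2; sub 10 for 9: 2·10^2 + 10 + 2; = 212; G_8 = 212−1 = 211
step 8: 211 = 2·10^2 + 10 + 1; sub 11 for 10: 2·11^2 + 11 + 1; = 254; G_9 = 254−1 = 253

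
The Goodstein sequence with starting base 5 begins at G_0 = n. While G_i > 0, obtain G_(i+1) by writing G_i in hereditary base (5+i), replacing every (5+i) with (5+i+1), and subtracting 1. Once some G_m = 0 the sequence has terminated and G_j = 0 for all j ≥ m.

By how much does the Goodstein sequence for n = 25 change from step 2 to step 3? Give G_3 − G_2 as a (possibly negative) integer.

4

(0) 25|_5 = 5^2 ↦ 6^2|_6 = 36 ⇒ 35
(1) 35|_6 = 5·6 + 5 ↦ 5·7 + 5|_7 = 40 ⇒ 39
(2) 39|_7 = 5·7 + 4 ↦ 5·8 + 4|_8 = 44 ⇒ 43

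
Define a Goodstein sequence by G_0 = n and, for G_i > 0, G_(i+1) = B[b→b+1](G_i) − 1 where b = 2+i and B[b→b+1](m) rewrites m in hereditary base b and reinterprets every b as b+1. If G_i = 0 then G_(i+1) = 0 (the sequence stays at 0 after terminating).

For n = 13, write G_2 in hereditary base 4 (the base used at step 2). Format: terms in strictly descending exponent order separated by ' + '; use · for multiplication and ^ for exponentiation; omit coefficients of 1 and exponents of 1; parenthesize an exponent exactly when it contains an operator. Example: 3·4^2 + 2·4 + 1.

4^(4 + 1) + 3·4^3 + 3·4^2 + 3·4 + 3

[0] 13 ≡ 2^(2 + 1) + 2^2 + 1 (base 2). Lift 3: 109. −1: 108.
[1] 108 ≡ 3^(3 + 1) + 3^3 (base 3). Lift 4: 1280. −1: 1279.
[2] 1279 ≡ 4^(4 + 1) + 3·4^3 + 3·4^2 + 3·4 + 3 (base 4). Lift 5: 16093. −1: 16092.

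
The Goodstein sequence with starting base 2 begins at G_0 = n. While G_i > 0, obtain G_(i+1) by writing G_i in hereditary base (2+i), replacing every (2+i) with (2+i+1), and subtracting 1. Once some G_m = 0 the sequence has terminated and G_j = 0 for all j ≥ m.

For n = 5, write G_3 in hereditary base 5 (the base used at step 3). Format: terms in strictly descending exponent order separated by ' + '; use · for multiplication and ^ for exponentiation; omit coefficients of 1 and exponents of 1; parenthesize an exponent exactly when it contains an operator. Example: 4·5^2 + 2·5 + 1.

3·5^3 + 3·5^2 + 3·5 + 2

[0] 5 ≡ 2^2 + 1 (base 2). Lift 3: 28. −1: 27.
[1] 27 ≡ 3^3 (base 3). Lift 4: 256. −1: 255.
[2] 255 ≡ 3·4^3 + 3·4^2 + 3·4 + 3 (base 4). Lift 5: 468. −1: 467.
[3] 467 ≡ 3·5^3 + 3·5^2 + 3·5 + 2 (base 5). Lift 6: 776. −1: 775.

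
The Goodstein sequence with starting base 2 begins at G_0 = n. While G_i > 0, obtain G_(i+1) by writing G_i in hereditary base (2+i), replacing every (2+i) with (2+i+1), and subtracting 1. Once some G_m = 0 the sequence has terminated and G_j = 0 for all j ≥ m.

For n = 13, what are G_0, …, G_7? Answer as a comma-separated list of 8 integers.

G_0=13  [base 2] 2^(2 + 1) + 2^2 + 1  →[2↦3]→  3^(3 + 1) + 3^3 + 1 = 109  −1 ⇒ G_1=108
G_1=108  [base 3] 3^(3 + 1) + 3^3  →[3↦4]→  4^(4 + 1) + 4^4 = 1280  −1 ⇒ G_2=1279
G_2=1279  [base 4] 4^(4 + 1) + 3·4^3 + 3·4^2 + 3·4 + 3  →[4↦5]→  5^(5 + 1) + 3·5^3 + 3·5^2 + 3·5 + 3 = 16093  −1 ⇒ G_3=16092
G_3=16092  [base 5] 5^(5 + 1) + 3·5^3 + 3·5^2 + 3·5 + 2  →[5↦6]→  6^(6 + 1) + 3·6^3 + 3·6^2 + 3·6 + 2 = 280712  −1 ⇒ G_4=280711
G_4=280711  [base 6] 6^(6 + 1) + 3·6^3 + 3·6^2 + 3·6 + 1  →[6↦7]→  7^(7 + 1) + 3·7^3 + 3·7^2 + 3·7 + 1 = 5765999  −1 ⇒ G_5=5765998
G_5=5765998  [base 7] 7^(7 + 1) + 3·7^3 + 3·7^2 + 3·7  →[7↦8]→  8^(8 + 1) + 3·8^3 + 3·8^2 + 3·8 = 134219480  −1 ⇒ G_6=134219479
G_6=134219479  [base 8] 8^(8 + 1) + 3·8^3 + 3·8^2 + 2·8 + 7  →[8↦9]→  9^(9 + 1) + 3·9^3 + 3·9^2 + 2·9 + 7 = 3486786856  −1 ⇒ G_7=3486786855

13, 108, 1279, 16092, 280711, 5765998, 134219479, 3486786855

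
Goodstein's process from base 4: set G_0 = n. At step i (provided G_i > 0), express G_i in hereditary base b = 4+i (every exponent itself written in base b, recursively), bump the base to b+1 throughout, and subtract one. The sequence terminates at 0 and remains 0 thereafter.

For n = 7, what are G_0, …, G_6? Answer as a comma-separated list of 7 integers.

7, 7, 7, 7, 7, 6, 5

7 —HB4→ 4 + 3 —bump→ 5 + 3 = 8 —(−1)→ 7
7 —HB5→ 5 + 2 —bump→ 6 + 2 = 8 —(−1)→ 7
7 —HB6→ 6 + 1 —bump→ 7 + 1 = 8 —(−1)→ 7
7 —HB7→ 7 —bump→ 8 = 8 —(−1)→ 7
7 —HB8→ 7 —bump→ 7 = 7 —(−1)→ 6
6 —HB9→ 6 —bump→ 6 = 6 —(−1)→ 5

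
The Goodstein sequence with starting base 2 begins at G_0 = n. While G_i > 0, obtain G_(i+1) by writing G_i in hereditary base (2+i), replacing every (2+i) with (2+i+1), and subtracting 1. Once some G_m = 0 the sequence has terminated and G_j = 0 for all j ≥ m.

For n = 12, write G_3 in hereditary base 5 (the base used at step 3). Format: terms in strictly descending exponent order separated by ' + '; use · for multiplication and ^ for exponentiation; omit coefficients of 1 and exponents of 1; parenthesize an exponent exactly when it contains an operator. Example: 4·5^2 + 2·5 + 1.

5^(5 + 1) + 2·5^2 + 2·5

i=0: 12 = 2^(2 + 1) + 2^2 (b=2); 2→3: 3^(3 + 1) + 3^3 = 108; 108−1 = 107
i=1: 107 = 3^(3 + 1) + 2·3^2 + 2·3 + 2 (b=3); 3→4: 4^(4 + 1) + 2·4^2 + 2·4 + 2 = 1066; 1066−1 = 1065
i=2: 1065 = 4^(4 + 1) + 2·4^2 + 2·4 + 1 (b=4); 4→5: 5^(5 + 1) + 2·5^2 + 2·5 + 1 = 15686; 15686−1 = 15685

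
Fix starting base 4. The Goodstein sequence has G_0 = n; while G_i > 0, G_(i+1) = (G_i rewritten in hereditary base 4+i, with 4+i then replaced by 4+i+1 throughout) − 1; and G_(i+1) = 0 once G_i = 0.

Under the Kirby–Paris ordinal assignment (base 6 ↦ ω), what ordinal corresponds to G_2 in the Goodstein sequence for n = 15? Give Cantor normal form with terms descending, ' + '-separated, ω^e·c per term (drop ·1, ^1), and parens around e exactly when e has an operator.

[0] 15 ≡ 3·4 + 3 (base 4). Lift 5: 18. −1: 17.
[1] 17 ≡ 3·5 + 2 (base 5). Lift 6: 20. −1: 19.
[2] 19 ≡ 3·6 + 1 (base 6). Lift 7: 22. −1: 21.

ω·3 + 1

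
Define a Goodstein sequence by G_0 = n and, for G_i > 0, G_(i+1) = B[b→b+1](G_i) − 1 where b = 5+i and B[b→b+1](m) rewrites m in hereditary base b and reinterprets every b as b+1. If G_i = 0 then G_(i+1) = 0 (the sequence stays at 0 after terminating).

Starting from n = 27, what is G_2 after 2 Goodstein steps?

49

(0) 27|_5 = 5^2 + 2 ↦ 6^2 + 2|_6 = 38 ⇒ 37
(1) 37|_6 = 6^2 + 1 ↦ 7^2 + 1|_7 = 50 ⇒ 49
(2) 49|_7 = 7^2 ↦ 8^2|_8 = 64 ⇒ 63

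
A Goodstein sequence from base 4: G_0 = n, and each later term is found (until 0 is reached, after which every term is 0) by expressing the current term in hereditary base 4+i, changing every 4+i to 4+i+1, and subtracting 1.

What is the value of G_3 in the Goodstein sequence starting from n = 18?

48

i=0: 18 = 4^2 + 2 (b=4); 4→5: 5^2 + 2 = 27; 27−1 = 26
i=1: 26 = 5^2 + 1 (b=5); 5→6: 6^2 + 1 = 37; 37−1 = 36
i=2: 36 = 6^2 (b=6); 6→7: 7^2 = 49; 49−1 = 48
i=3: 48 = 6·7 + 6 (b=7); 7→8: 6·8 + 6 = 54; 54−1 = 53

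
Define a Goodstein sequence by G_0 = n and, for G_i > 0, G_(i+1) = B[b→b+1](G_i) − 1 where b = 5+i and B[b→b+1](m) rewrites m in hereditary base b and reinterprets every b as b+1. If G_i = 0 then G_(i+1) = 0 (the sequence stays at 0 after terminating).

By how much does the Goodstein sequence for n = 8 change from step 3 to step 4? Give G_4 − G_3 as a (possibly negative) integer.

0

[0] 8 ≡ 5 + 3 (base 5). Lift 6: 9. −1: 8.
[1] 8 ≡ 6 + 2 (base 6). Lift 7: 9. −1: 8.
[2] 8 ≡ 7 + 1 (base 7). Lift 8: 9. −1: 8.
[3] 8 ≡ 8 (base 8). Lift 9: 9. −1: 8.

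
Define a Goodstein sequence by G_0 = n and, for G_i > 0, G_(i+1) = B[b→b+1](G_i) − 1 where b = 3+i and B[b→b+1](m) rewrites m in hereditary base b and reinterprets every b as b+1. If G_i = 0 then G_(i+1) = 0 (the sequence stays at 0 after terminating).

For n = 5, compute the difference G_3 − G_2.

i=0: 5 = 3 + 2 (b=3); 3→4: 4 + 2 = 6; 6−1 = 5
i=1: 5 = 4 + 1 (b=4); 4→5: 5 + 1 = 6; 6−1 = 5
i=2: 5 = 5 (b=5); 5→6: 6 = 6; 6−1 = 5

0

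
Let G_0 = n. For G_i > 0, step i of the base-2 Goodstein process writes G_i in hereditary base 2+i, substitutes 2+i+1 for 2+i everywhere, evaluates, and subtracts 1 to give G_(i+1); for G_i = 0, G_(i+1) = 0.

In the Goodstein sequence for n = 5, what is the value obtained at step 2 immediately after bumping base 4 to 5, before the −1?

468

step 0: 5 = 2^2 + 1; sub 3 for 2: 3^3 + 1; = 28; G_1 = 28−1 = 27
step 1: 27 = 3^3; sub 4 for 3: 4^4; = 256; G_2 = 256−1 = 255
step 2: 255 = 3·4^3 + 3·4^2 + 3·4 + 3; sub 5 for 4: 3·5^3 + 3·5^2 + 3·5 + 3; = 468; G_3 = 468−1 = 467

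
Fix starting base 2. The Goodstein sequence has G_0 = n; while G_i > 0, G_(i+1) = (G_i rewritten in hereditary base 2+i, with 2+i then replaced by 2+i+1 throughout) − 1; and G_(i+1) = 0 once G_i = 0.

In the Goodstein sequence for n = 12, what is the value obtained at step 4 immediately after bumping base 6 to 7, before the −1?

5764911

i=0: 12 = 2^(2 + 1) + 2^2 (b=2); 2→3: 3^(3 + 1) + 3^3 = 108; 108−1 = 107
i=1: 107 = 3^(3 + 1) + 2·3^2 + 2·3 + 2 (b=3); 3→4: 4^(4 + 1) + 2·4^2 + 2·4 + 2 = 1066; 1066−1 = 1065
i=2: 1065 = 4^(4 + 1) + 2·4^2 + 2·4 + 1 (b=4); 4→5: 5^(5 + 1) + 2·5^2 + 2·5 + 1 = 15686; 15686−1 = 15685
i=3: 15685 = 5^(5 + 1) + 2·5^2 + 2·5 (b=5); 5→6: 6^(6 + 1) + 2·6^2 + 2·6 = 280020; 280020−1 = 280019
i=4: 280019 = 6^(6 + 1) + 2·6^2 + 6 + 5 (b=6); 6→7: 7^(7 + 1) + 2·7^2 + 7 + 5 = 5764911; 5764911−1 = 5764910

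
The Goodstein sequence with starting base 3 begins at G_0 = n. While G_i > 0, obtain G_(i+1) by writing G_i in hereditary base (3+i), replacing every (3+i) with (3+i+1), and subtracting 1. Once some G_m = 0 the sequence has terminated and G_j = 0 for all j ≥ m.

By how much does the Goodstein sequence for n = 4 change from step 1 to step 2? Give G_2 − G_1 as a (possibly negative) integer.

0

step 0: 4 = 3 + 1; sub 4 for 3: 4 + 1; = 5; G_1 = 5−1 = 4
step 1: 4 = 4; sub 5 for 4: 5; = 5; G_2 = 5−1 = 4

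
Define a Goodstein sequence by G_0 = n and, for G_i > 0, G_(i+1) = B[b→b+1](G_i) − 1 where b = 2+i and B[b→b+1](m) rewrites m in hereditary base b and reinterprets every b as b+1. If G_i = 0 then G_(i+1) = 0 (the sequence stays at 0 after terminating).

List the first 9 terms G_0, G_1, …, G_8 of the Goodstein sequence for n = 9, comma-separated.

9, 81, 1023, 9842, 140743, 2471826, 50333399, 1162263921, 30000003325

(0) 9|_2 = 2^(2 + 1) + 1 ↦ 3^(3 + 1) + 1|_3 = 82 ⇒ 81
(1) 81|_3 = 3^(3 + 1) ↦ 4^(4 + 1)|_4 = 1024 ⇒ 1023
(2) 1023|_4 = 3·4^4 + 3·4^3 + 3·4^2 + 3·4 + 3 ↦ 3·5^5 + 3·5^3 + 3·5^2 + 3·5 + 3|_5 = 9843 ⇒ 9842
(3) 9842|_5 = 3·5^5 + 3·5^3 + 3·5^2 + 3·5 + 2 ↦ 3·6^6 + 3·6^3 + 3·6^2 + 3·6 + 2|_6 = 140744 ⇒ 140743
(4) 140743|_6 = 3·6^6 + 3·6^3 + 3·6^2 + 3·6 + 1 ↦ 3·7^7 + 3·7^3 + 3·7^2 + 3·7 + 1|_7 = 2471827 ⇒ 2471826
(5) 2471826|_7 = 3·7^7 + 3·7^3 + 3·7^2 + 3·7 ↦ 3·8^8 + 3·8^3 + 3·8^2 + 3·8|_8 = 50333400 ⇒ 50333399
(6) 50333399|_8 = 3·8^8 + 3·8^3 + 3·8^2 + 2·8 + 7 ↦ 3·9^9 + 3·9^3 + 3·9^2 + 2·9 + 7|_9 = 1162263922 ⇒ 1162263921
(7) 1162263921|_9 = 3·9^9 + 3·9^3 + 3·9^2 + 2·9 + 6 ↦ 3·10^10 + 3·10^3 + 3·10^2 + 2·10 + 6|_10 = 30000003326 ⇒ 30000003325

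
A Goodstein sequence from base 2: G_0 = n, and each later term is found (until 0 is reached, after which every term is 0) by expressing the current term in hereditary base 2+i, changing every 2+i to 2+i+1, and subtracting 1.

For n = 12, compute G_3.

15685

12 —HB2→ 2^(2 + 1) + 2^2 —bump→ 3^(3 + 1) + 3^3 = 108 —(−1)→ 107
107 —HB3→ 3^(3 + 1) + 2·3^2 + 2·3 + 2 —bump→ 4^(4 + 1) + 2·4^2 + 2·4 + 2 = 1066 —(−1)→ 1065
1065 —HB4→ 4^(4 + 1) + 2·4^2 + 2·4 + 1 —bump→ 5^(5 + 1) + 2·5^2 + 2·5 + 1 = 15686 —(−1)→ 15685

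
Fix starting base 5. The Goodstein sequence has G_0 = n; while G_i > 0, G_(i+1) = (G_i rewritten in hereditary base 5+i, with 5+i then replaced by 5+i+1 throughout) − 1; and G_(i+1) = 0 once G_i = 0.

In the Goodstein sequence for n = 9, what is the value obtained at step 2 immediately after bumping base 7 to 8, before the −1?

10

G_0=9  [base 5] 5 + 4  →[5↦6]→  6 + 4 = 10  −1 ⇒ G_1=9
G_1=9  [base 6] 6 + 3  →[6↦7]→  7 + 3 = 10  −1 ⇒ G_2=9
G_2=9  [base 7] 7 + 2  →[7↦8]→  8 + 2 = 10  −1 ⇒ G_3=9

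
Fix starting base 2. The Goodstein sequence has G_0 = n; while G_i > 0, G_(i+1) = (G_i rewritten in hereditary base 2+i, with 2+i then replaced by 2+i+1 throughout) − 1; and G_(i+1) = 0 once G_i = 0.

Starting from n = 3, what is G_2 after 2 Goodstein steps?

3

(0) 3|_2 = 2 + 1 ↦ 3 + 1|_3 = 4 ⇒ 3
(1) 3|_3 = 3 ↦ 4|_4 = 4 ⇒ 3
(2) 3|_4 = 3 ↦ 3|_5 = 3 ⇒ 2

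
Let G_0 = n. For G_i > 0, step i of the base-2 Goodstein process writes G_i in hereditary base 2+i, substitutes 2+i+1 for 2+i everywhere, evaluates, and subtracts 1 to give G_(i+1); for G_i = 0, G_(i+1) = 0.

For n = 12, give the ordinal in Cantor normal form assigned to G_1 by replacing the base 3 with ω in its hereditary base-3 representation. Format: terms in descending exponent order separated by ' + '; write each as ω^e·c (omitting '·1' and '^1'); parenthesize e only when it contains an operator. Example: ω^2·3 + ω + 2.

ω^(ω + 1) + ω^2·2 + ω·2 + 2

step 0: 12 = 2^(2 + 1) + 2^2; sub 3 for 2: 3^(3 + 1) + 3^3; = 108; G_1 = 108−1 = 107
step 1: 107 = 3^(3 + 1) + 2·3^2 + 2·3 + 2; sub 4 for 3: 4^(4 + 1) + 2·4^2 + 2·4 + 2; = 1066; G_2 = 1066−1 = 1065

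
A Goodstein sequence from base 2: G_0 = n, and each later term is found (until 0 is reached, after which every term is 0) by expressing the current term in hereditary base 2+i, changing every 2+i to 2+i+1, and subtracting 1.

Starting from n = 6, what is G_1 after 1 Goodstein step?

G_0=6  [base 2] 2^2 + 2  →[2↦3]→  3^3 + 3 = 30  −1 ⇒ G_1=29
G_1=29  [base 3] 3^3 + 2  →[3↦4]→  4^4 + 2 = 258  −1 ⇒ G_2=257

29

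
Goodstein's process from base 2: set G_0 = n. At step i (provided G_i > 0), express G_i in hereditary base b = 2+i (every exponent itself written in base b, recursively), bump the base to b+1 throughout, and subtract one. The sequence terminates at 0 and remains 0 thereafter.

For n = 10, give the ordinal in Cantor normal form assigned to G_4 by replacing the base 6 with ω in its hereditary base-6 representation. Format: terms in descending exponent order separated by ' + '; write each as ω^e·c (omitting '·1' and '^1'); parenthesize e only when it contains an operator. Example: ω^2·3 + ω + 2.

ω^ω·5 + ω^5·5 + ω^4·5 + ω^3·5 + ω^2·5 + ω·5 + 5

step 0: 10 = 2^(2 + 1) + 2; sub 3 for 2: 3^(3 + 1) + 3; = 84; G_1 = 84−1 = 83
step 1: 83 = 3^(3 + 1) + 2; sub 4 for 3: 4^(4 + 1) + 2; = 1026; G_2 = 1026−1 = 1025
step 2: 1025 = 4^(4 + 1) + 1; sub 5 for 4: 5^(5 + 1) + 1; = 15626; G_3 = 15626−1 = 15625
step 3: 15625 = 5^(5 + 1); sub 6 for 5: 6^(6 + 1); = 279936; G_4 = 279936−1 = 279935
step 4: 279935 = 5·6^6 + 5·6^5 + 5·6^4 + 5·6^3 + 5·6^2 + 5·6 + 5; sub 7 for 6: 5·7^7 + 5·7^5 + 5·7^4 + 5·7^3 + 5·7^2 + 5·7 + 5; = 4215755; G_5 = 4215755−1 = 4215754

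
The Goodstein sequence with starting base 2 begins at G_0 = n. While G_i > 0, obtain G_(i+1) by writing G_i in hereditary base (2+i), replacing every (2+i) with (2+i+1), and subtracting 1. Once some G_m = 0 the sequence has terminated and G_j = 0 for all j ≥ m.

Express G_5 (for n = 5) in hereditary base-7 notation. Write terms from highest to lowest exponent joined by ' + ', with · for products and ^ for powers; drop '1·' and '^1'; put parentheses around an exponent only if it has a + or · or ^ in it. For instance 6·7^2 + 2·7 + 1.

i=0: 5 = 2^2 + 1 (b=2); 2→3: 3^3 + 1 = 28; 28−1 = 27
i=1: 27 = 3^3 (b=3); 3→4: 4^4 = 256; 256−1 = 255
i=2: 255 = 3·4^3 + 3·4^2 + 3·4 + 3 (b=4); 4→5: 3·5^3 + 3·5^2 + 3·5 + 3 = 468; 468−1 = 467
i=3: 467 = 3·5^3 + 3·5^2 + 3·5 + 2 (b=5); 5→6: 3·6^3 + 3·6^2 + 3·6 + 2 = 776; 776−1 = 775
i=4: 775 = 3·6^3 + 3·6^2 + 3·6 + 1 (b=6); 6→7: 3·7^3 + 3·7^2 + 3·7 + 1 = 1198; 1198−1 = 1197
i=5: 1197 = 3·7^3 + 3·7^2 + 3·7 (b=7); 7→8: 3·8^3 + 3·8^2 + 3·8 = 1752; 1752−1 = 1751

3·7^3 + 3·7^2 + 3·7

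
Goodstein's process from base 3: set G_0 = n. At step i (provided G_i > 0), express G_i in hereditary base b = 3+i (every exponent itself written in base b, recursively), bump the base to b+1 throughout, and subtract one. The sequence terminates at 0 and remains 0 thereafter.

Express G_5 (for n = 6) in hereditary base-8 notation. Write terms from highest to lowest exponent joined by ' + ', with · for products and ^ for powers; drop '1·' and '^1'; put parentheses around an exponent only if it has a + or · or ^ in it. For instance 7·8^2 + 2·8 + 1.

7

i=0: 6 = 2·3 (b=3); 3→4: 2·4 = 8; 8−1 = 7
i=1: 7 = 4 + 3 (b=4); 4→5: 5 + 3 = 8; 8−1 = 7
i=2: 7 = 5 + 2 (b=5); 5→6: 6 + 2 = 8; 8−1 = 7
i=3: 7 = 6 + 1 (b=6); 6→7: 7 + 1 = 8; 8−1 = 7
i=4: 7 = 7 (b=7); 7→8: 8 = 8; 8−1 = 7
i=5: 7 = 7 (b=8); 8→9: 7 = 7; 7−1 = 6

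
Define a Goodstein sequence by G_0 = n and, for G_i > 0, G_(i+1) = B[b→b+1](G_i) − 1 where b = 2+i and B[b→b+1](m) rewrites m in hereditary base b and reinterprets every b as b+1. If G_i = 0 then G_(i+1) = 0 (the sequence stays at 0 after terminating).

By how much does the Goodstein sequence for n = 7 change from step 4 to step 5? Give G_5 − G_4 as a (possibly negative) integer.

step 0: 7 = 2^2 + 2 + 1; sub 3 for 2: 3^3 + 3 + 1; = 31; G_1 = 31−1 = 30
step 1: 30 = 3^3 + 3; sub 4 for 3: 4^4 + 4; = 260; G_2 = 260−1 = 259
step 2: 259 = 4^4 + 3; sub 5 for 4: 5^5 + 3; = 3128; G_3 = 3128−1 = 3127
step 3: 3127 = 5^5 + 2; sub 6 for 5: 6^6 + 2; = 46658; G_4 = 46658−1 = 46657
step 4: 46657 = 6^6 + 1; sub 7 for 6: 7^7 + 1; = 823544; G_5 = 823544−1 = 823543

776886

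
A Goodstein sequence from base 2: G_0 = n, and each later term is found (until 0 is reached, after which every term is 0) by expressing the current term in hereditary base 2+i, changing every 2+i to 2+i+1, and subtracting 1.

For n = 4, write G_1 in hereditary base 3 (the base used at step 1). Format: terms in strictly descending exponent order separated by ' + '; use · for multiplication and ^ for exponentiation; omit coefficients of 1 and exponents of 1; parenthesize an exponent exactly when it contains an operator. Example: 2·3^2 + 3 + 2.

2·3^2 + 2·3 + 2

G_0=4  [base 2] 2^2  →[2↦3]→  3^3 = 27  −1 ⇒ G_1=26
G_1=26  [base 3] 2·3^2 + 2·3 + 2  →[3↦4]→  2·4^2 + 2·4 + 2 = 42  −1 ⇒ G_2=41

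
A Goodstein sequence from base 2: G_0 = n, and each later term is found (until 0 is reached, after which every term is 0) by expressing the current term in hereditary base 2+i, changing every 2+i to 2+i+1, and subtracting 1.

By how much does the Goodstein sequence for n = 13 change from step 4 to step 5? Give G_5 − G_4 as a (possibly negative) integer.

base 2: 13 = 2^(2 + 1) + 2^2 + 1; at 3: 3^(3 + 1) + 3^3 + 1 = 109; next = 108
base 3: 108 = 3^(3 + 1) + 3^3; at 4: 4^(4 + 1) + 4^4 = 1280; next = 1279
base 4: 1279 = 4^(4 + 1) + 3·4^3 + 3·4^2 + 3·4 + 3; at 5: 5^(5 + 1) + 3·5^3 + 3·5^2 + 3·5 + 3 = 16093; next = 16092
base 5: 16092 = 5^(5 + 1) + 3·5^3 + 3·5^2 + 3·5 + 2; at 6: 6^(6 + 1) + 3·6^3 + 3·6^2 + 3·6 + 2 = 280712; next = 280711
base 6: 280711 = 6^(6 + 1) + 3·6^3 + 3·6^2 + 3·6 + 1; at 7: 7^(7 + 1) + 3·7^3 + 3·7^2 + 3·7 + 1 = 5765999; next = 5765998

5485287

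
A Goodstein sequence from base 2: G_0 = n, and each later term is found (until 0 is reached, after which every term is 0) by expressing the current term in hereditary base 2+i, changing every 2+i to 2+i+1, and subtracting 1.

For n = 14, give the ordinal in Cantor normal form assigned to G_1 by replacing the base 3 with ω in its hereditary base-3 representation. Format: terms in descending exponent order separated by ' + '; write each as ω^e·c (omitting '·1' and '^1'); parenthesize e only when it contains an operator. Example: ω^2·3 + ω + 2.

ω^(ω + 1) + ω^ω + 2

i=0: 14 = 2^(2 + 1) + 2^2 + 2 (b=2); 2→3: 3^(3 + 1) + 3^3 + 3 = 111; 111−1 = 110
i=1: 110 = 3^(3 + 1) + 3^3 + 2 (b=3); 3→4: 4^(4 + 1) + 4^4 + 2 = 1282; 1282−1 = 1281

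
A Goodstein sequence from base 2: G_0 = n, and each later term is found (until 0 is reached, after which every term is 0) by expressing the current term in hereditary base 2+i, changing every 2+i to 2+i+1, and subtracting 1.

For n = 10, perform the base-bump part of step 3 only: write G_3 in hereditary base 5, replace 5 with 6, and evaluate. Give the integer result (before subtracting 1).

279936

base 2: 10 = 2^(2 + 1) + 2; at 3: 3^(3 + 1) + 3 = 84; next = 83
base 3: 83 = 3^(3 + 1) + 2; at 4: 4^(4 + 1) + 2 = 1026; next = 1025
base 4: 1025 = 4^(4 + 1) + 1; at 5: 5^(5 + 1) + 1 = 15626; next = 15625
base 5: 15625 = 5^(5 + 1); at 6: 6^(6 + 1) = 279936; next = 279935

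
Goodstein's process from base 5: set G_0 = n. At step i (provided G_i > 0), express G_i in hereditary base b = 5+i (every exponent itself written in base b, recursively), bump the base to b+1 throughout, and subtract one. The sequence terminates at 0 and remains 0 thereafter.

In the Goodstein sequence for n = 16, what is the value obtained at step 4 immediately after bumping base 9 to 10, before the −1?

24

G_0 = 16. HB_5(16) = 3·5 + 1. Bump = 19. G_1 = 18.
G_1 = 18. HB_6(18) = 3·6. Bump = 21. G_2 = 20.
G_2 = 20. HB_7(20) = 2·7 + 6. Bump = 22. G_3 = 21.
G_3 = 21. HB_8(21) = 2·8 + 5. Bump = 23. G_4 = 22.
G_4 = 22. HB_9(22) = 2·9 + 4. Bump = 24. G_5 = 23.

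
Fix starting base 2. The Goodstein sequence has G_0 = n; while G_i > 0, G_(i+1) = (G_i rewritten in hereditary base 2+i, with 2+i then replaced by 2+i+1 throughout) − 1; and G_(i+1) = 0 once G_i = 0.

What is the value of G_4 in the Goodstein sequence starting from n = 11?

279937

G_0 = 11. HB_2(11) = 2^(2 + 1) + 2 + 1. Bump = 85. G_1 = 84.
G_1 = 84. HB_3(84) = 3^(3 + 1) + 3. Bump = 1028. G_2 = 1027.
G_2 = 1027. HB_4(1027) = 4^(4 + 1) + 3. Bump = 15628. G_3 = 15627.
G_3 = 15627. HB_5(15627) = 5^(5 + 1) + 2. Bump = 279938. G_4 = 279937.
G_4 = 279937. HB_6(279937) = 6^(6 + 1) + 1. Bump = 5764802. G_5 = 5764801.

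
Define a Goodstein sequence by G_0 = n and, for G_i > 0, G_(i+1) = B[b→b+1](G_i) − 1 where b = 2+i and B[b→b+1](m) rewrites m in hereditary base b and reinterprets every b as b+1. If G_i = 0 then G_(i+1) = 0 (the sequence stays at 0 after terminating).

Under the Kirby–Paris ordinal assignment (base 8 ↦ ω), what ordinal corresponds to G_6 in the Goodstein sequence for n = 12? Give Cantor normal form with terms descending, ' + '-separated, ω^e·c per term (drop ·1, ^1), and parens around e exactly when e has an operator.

(0) 12|_2 = 2^(2 + 1) + 2^2 ↦ 3^(3 + 1) + 3^3|_3 = 108 ⇒ 107
(1) 107|_3 = 3^(3 + 1) + 2·3^2 + 2·3 + 2 ↦ 4^(4 + 1) + 2·4^2 + 2·4 + 2|_4 = 1066 ⇒ 1065
(2) 1065|_4 = 4^(4 + 1) + 2·4^2 + 2·4 + 1 ↦ 5^(5 + 1) + 2·5^2 + 2·5 + 1|_5 = 15686 ⇒ 15685
(3) 15685|_5 = 5^(5 + 1) + 2·5^2 + 2·5 ↦ 6^(6 + 1) + 2·6^2 + 2·6|_6 = 280020 ⇒ 280019
(4) 280019|_6 = 6^(6 + 1) + 2·6^2 + 6 + 5 ↦ 7^(7 + 1) + 2·7^2 + 7 + 5|_7 = 5764911 ⇒ 5764910
(5) 5764910|_7 = 7^(7 + 1) + 2·7^2 + 7 + 4 ↦ 8^(8 + 1) + 2·8^2 + 8 + 4|_8 = 134217868 ⇒ 134217867
(6) 134217867|_8 = 8^(8 + 1) + 2·8^2 + 8 + 3 ↦ 9^(9 + 1) + 2·9^2 + 9 + 3|_9 = 3486784575 ⇒ 3486784574

ω^(ω + 1) + ω^2·2 + ω + 3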